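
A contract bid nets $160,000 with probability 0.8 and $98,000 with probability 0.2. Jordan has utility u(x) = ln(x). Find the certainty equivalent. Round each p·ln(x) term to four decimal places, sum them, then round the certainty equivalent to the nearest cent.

$145,045.10

E[u] = 0.8·ln(160000) + 0.2·ln(98000) = 9.5863 + 2.2985 = 11.8848
CE = e^11.8848 ≈ 145045.10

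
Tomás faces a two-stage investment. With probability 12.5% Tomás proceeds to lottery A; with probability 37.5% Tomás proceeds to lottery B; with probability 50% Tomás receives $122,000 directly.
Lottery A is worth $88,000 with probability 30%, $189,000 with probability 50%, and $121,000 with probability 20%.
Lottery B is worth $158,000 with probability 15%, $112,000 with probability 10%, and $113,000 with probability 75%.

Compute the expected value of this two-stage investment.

$124,006.25

EV(A) = 0.3 × 88000 + 0.5 × 189000 + 0.2 × 121000 = 26400 + 94500 + 24200 = 145100
EV(B) = 0.15 × 158000 + 0.1 × 112000 + 0.75 × 113000 = 23700 + 11200 + 84750 = 119650
Branch C: 122000 (certain)
Overall = 0.125 × 145100 + 0.375 × 119650 + 0.5 × 122000 = 18137.5 + 44868.75 + 61000 = 124006.25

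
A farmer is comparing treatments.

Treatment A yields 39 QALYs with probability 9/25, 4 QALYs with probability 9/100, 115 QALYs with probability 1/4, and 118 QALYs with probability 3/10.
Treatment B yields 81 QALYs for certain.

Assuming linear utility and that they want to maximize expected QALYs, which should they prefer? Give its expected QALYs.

Treatment B (81 QALYs)

Treatment A = 9/25 × 39 + 9/100 × 4 + 1/4 × 115 + 3/10 × 118 = 14.04 + 0.36 + 28.75 + 35.4 = 78.55
Treatment B: 81 (certain)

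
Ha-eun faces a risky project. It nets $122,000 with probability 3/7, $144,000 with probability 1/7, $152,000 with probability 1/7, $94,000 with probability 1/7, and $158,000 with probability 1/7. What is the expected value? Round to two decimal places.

$130,571.43

EV = 3/7 × 122000 + 1/7 × 144000 + 1/7 × 152000 + 1/7 × 94000 + 1/7 × 158000 = 52285.7143 + 20571.4286 + 21714.2857 + 13428.5714 + 22571.4286 = 130571.4286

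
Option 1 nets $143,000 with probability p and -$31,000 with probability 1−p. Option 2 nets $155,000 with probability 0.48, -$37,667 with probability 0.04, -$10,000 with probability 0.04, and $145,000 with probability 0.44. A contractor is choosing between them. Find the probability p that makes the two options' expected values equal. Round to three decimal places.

p = 0.961

EV(Option 2) = 0.48 × 155000 + 0.04 × (-37667) + 0.04 × (-10000) + 0.44 × 145000 = 74400 − 1506.68 − 400 + 63800 = 136293.32
p·143000 + (1−p)·(-31000) = 136293.32
174000p − 31000 = 136293.32
p = (136293.32 + 31000) / 174000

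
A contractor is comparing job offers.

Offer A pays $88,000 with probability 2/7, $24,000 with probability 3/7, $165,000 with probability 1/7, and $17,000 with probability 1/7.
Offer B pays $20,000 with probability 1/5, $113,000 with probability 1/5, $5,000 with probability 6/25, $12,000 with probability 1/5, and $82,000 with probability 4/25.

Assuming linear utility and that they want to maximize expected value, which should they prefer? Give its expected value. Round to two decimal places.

Offer A ($61,428.57)

Offer A = 2/7 × 88000 + 3/7 × 24000 + 1/7 × 165000 + 1/7 × 17000 = 25142.8571 + 10285.7143 + 23571.4286 + 2428.5714 = 61428.5714
Offer B = 1/5 × 20000 + 1/5 × 113000 + 6/25 × 5000 + 1/5 × 12000 + 4/25 × 82000 = 4000 + 22600 + 1200 + 2400 + 13120 = 43320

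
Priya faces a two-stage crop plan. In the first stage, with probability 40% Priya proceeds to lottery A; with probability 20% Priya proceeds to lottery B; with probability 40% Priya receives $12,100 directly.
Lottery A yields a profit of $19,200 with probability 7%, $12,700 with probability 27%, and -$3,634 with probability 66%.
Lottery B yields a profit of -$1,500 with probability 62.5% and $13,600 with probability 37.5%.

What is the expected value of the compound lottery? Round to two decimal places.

EV(A) = 0.07 × 19200 + 0.27 × 12700 + 0.66 × (-3634) = 1344 + 3429 − 2398.44 = 2374.56
EV(B) = 0.625 × (-1500) + 0.375 × 13600 = -937.5 + 5100 = 4162.5
Branch C: 12100 (certain)
Overall = 0.4 × 2374.56 + 0.2 × 4162.5 + 0.4 × 12100 = 949.824 + 832.5 + 4840 = 6622.324

$6,622.32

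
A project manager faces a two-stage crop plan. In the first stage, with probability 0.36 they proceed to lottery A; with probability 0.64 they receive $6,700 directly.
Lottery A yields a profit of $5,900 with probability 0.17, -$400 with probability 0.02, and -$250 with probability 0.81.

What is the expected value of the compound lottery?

EV(A) = 0.17 × 5900 + 0.02 × (-400) + 0.81 × (-250) = 1003 − 8 − 202.5 = 792.5
Branch B: 6700 (certain)
Overall = 0.36 × 792.5 + 0.64 × 6700 = 285.3 + 4288 = 4573.3

$4,573.30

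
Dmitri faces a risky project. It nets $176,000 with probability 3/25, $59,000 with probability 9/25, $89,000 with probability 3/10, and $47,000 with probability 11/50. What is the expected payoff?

EV = 3/25 × 176000 + 9/25 × 59000 + 3/10 × 89000 + 11/50 × 47000 = 21120 + 21240 + 26700 + 10340 = 79400

$79,400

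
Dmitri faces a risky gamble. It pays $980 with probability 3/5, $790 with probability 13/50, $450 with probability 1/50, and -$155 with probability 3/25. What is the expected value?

$783.80

EV = 3/5 × 980 + 13/50 × 790 + 1/50 × 450 + 3/25 × (-155) = 588 + 205.4 + 9 − 18.6 = 783.8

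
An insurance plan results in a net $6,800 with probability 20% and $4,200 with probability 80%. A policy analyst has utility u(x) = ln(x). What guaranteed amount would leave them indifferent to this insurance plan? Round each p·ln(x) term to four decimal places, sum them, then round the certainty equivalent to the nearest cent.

E[u] = 0.2·ln(6800) + 0.8·ln(4200) = 1.7649 + 6.6743 = 8.4392
CE = e^8.4392 ≈ 4624.85

$4,624.85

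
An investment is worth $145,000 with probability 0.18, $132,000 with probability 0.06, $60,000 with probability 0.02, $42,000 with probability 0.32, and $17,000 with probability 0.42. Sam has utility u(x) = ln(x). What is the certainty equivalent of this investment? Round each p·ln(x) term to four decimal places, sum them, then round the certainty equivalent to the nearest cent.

$38,727.30

E[u] = 0.18·ln(145000) + 0.06·ln(132000) + 0.02·ln(60000) + 0.32·ln(42000) + 0.42·ln(17000) = 2.1392 + 0.7074 + 0.2200 + 3.4065 + 4.0912 = 10.5643
CE = e^10.5643 ≈ 38727.30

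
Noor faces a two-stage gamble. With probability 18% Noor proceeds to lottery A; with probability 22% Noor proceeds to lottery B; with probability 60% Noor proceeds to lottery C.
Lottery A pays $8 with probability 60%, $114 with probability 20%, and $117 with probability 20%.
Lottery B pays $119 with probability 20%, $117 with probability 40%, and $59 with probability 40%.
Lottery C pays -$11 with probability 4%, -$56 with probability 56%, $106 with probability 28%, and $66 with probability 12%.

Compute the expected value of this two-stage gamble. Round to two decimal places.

$33.38

EV(A) = 0.6 × 8 + 0.2 × 114 + 0.2 × 117 = 4.8 + 22.8 + 23.4 = 51
EV(B) = 0.2 × 119 + 0.4 × 117 + 0.4 × 59 = 23.8 + 46.8 + 23.6 = 94.2
EV(C) = 0.04 × (-11) + 0.56 × (-56) + 0.28 × 106 + 0.12 × 66 = -0.44 − 31.36 + 29.68 + 7.92 = 5.8
Overall = 0.18 × 51 + 0.22 × 94.2 + 0.6 × 5.8 = 9.18 + 20.724 + 3.48 = 33.384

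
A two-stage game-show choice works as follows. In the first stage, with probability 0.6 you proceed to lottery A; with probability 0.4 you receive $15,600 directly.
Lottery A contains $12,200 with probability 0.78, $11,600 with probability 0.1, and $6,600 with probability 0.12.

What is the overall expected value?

EV(A) = 0.78 × 12200 + 0.1 × 11600 + 0.12 × 6600 = 9516 + 1160 + 792 = 11468
Branch B: 15600 (certain)
Overall = 0.6 × 11468 + 0.4 × 15600 = 6880.8 + 6240 = 13120.8

$13,120.80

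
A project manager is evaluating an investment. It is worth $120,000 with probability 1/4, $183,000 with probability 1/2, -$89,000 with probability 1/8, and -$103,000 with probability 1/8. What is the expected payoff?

$97,500

EV = 1/4 × 120000 + 1/2 × 183000 + 1/8 × (-89000) + 1/8 × (-103000) = 30000 + 91500 − 11125 − 12875 = 97500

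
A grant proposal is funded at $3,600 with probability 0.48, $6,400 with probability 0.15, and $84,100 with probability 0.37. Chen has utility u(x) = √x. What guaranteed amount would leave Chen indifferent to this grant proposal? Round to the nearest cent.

$21,933.61

E[u] = 0.48·√3600 + 0.15·√6400 + 0.37·√84100 = 0.48·60 + 0.15·80 + 0.37·290 = 148.1
CE = (148.1)² = 21933.61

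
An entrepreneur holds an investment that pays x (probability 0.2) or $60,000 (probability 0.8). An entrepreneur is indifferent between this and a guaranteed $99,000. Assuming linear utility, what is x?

x = $255,000

0.2·x + 0.8·60000 = 99000
0.2·x = 99000 − 48000 = 51000
x = 51000 / 0.2 = 255000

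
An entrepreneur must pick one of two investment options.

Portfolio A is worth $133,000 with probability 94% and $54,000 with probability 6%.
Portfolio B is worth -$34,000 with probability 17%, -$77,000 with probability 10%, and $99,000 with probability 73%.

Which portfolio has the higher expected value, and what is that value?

Portfolio A = 0.94 × 133000 + 0.06 × 54000 = 125020 + 3240 = 128260
Portfolio B = 0.17 × (-34000) + 0.1 × (-77000) + 0.73 × 99000 = -5780 − 7700 + 72270 = 58790

Portfolio A ($128,260)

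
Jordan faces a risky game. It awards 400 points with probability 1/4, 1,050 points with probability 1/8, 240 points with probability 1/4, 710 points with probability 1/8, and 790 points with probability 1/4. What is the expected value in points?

EV = 1/4 × 400 + 1/8 × 1050 + 1/4 × 240 + 1/8 × 710 + 1/4 × 790 = 100 + 131.25 + 60 + 88.75 + 197.5 = 577.5

577.5 points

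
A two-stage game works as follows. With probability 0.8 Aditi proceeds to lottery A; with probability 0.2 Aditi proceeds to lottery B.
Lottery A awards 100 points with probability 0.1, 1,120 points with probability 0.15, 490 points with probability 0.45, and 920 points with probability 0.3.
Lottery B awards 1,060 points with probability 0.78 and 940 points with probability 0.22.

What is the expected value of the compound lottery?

EV(A) = 0.1 × 100 + 0.15 × 1120 + 0.45 × 490 + 0.3 × 920 = 10 + 168 + 220.5 + 276 = 674.5
EV(B) = 0.78 × 1060 + 0.22 × 940 = 826.8 + 206.8 = 1033.6
Overall = 0.8 × 674.5 + 0.2 × 1033.6 = 539.6 + 206.72 = 746.32

746.32 points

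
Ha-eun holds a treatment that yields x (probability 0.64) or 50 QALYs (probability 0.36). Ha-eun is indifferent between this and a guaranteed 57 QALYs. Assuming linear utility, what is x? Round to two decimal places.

x = 60.94 QALYs

0.64·x + 0.36·50 = 57
0.64·x = 57 − 18 = 39
x = 39 / 0.64 = 60.9375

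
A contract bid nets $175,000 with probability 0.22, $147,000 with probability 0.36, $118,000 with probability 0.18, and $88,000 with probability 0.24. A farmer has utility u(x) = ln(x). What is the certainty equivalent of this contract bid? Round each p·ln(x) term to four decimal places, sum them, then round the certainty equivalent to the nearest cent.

$129,806.48

E[u] = 0.22·ln(175000) + 0.36·ln(147000) + 0.18·ln(118000) + 0.24·ln(88000) = 2.6560 + 4.2833 + 2.1021 + 2.7324 = 11.7738
CE = e^11.7738 ≈ 129806.48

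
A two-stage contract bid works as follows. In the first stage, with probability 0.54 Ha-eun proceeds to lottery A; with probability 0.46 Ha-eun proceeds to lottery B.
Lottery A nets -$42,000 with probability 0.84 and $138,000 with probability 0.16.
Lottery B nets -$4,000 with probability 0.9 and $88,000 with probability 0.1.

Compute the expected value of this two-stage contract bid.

-$4,736

EV(A) = 0.84 × (-42000) + 0.16 × 138000 = -35280 + 22080 = -13200
EV(B) = 0.9 × (-4000) + 0.1 × 88000 = -3600 + 8800 = 5200
Overall = 0.54 × (-13200) + 0.46 × 5200 = -7128 + 2392 = -4736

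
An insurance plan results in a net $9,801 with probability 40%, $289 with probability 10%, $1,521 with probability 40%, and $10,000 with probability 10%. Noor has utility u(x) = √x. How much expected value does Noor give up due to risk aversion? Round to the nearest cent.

$1,082.09

E[u] = 0.4·√9801 + 0.1·√289 + 0.4·√1521 + 0.1·√10000 = 0.4·99 + 0.1·17 + 0.4·39 + 0.1·100 = 66.9
CE = (66.9)² = 4475.61
Risk premium = EV − CE = 5557.7 − 4475.61 = 1082.09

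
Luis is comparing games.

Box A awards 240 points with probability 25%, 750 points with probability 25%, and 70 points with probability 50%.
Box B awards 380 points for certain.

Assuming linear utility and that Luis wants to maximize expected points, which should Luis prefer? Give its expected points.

Box A = 0.25 × 240 + 0.25 × 750 + 0.5 × 70 = 60 + 187.5 + 35 = 282.5
Box B: 380 (certain)

Box B (380 points)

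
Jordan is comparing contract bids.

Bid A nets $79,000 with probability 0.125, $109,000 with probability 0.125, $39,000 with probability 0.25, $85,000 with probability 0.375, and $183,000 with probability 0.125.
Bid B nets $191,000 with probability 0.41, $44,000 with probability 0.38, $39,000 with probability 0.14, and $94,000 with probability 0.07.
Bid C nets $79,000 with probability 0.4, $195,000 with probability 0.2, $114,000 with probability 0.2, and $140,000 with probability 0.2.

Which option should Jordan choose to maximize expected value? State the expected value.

Bid A = 0.125 × 79000 + 0.125 × 109000 + 0.25 × 39000 + 0.375 × 85000 + 0.125 × 183000 = 9875 + 13625 + 9750 + 31875 + 22875 = 88000
Bid B = 0.41 × 191000 + 0.38 × 44000 + 0.14 × 39000 + 0.07 × 94000 = 78310 + 16720 + 5460 + 6580 = 107070
Bid C = 0.4 × 79000 + 0.2 × 195000 + 0.2 × 114000 + 0.2 × 140000 = 31600 + 39000 + 22800 + 28000 = 121400

Bid C ($121,400)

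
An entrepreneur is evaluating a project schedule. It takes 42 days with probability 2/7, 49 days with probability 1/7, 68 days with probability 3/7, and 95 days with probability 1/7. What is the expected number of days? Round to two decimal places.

EV = 2/7 × 42 + 1/7 × 49 + 3/7 × 68 + 1/7 × 95 = 12 + 7 + 29.1429 + 13.5714 = 61.7143

61.71 days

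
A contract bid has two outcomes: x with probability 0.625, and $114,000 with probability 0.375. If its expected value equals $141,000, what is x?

x = $157,200

0.625·x + 0.375·114000 = 141000
0.625·x = 141000 − 42750 = 98250
x = 98250 / 0.625 = 157200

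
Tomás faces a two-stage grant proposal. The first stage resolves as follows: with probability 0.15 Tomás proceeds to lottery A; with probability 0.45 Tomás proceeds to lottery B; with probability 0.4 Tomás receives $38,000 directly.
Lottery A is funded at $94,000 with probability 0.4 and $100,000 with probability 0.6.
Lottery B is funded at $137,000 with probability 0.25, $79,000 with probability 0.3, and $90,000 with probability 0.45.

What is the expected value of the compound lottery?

EV(A) = 0.4 × 94000 + 0.6 × 100000 = 37600 + 60000 = 97600
EV(B) = 0.25 × 137000 + 0.3 × 79000 + 0.45 × 90000 = 34250 + 23700 + 40500 = 98450
Branch C: 38000 (certain)
Overall = 0.15 × 97600 + 0.45 × 98450 + 0.4 × 38000 = 14640 + 44302.5 + 15200 = 74142.5

$74,142.50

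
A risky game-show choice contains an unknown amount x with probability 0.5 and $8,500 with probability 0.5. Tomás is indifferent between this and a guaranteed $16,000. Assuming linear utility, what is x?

0.5·x + 0.5·8500 = 16000
0.5·x = 16000 − 4250 = 11750
x = 11750 / 0.5 = 23500

x = $23,500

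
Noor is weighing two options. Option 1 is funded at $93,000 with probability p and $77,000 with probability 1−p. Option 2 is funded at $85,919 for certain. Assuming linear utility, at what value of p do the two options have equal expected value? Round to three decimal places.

p·93000 + (1−p)·77000 = 85919
16000p + 77000 = 85919
p = (85919 − 77000) / 16000

p = 0.557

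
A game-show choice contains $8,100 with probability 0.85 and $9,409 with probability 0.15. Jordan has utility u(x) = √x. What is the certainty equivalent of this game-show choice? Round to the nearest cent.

E[u] = 0.85·√8100 + 0.15·√9409 = 0.85·90 + 0.15·97 = 91.05
CE = (91.05)² = 8290.1025

$8,290.10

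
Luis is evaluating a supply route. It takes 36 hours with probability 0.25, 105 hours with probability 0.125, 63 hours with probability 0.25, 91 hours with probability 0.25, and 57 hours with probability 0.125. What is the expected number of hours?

EV = 0.25 × 36 + 0.125 × 105 + 0.25 × 63 + 0.25 × 91 + 0.125 × 57 = 9 + 13.125 + 15.75 + 22.75 + 7.125 = 67.75

67.75 hours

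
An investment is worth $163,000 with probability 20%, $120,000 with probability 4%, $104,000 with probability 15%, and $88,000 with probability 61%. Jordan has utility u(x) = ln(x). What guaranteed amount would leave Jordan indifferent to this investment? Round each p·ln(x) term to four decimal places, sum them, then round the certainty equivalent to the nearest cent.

$103,342.09

E[u] = 0.2·ln(163000) + 0.04·ln(120000) + 0.15·ln(104000) + 0.61·ln(88000) = 2.4003 + 0.4678 + 1.7328 + 6.9449 = 11.5458
CE = e^11.5458 ≈ 103342.09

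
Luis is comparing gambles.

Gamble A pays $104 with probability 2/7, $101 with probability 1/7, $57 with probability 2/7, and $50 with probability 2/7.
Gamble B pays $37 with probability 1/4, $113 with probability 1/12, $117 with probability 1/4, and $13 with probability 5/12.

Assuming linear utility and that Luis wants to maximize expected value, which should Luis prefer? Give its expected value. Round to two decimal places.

Gamble A ($74.71)

Gamble A = 2/7 × 104 + 1/7 × 101 + 2/7 × 57 + 2/7 × 50 = 29.7143 + 14.4286 + 16.2857 + 14.2857 = 74.7143
Gamble B = 1/4 × 37 + 1/12 × 113 + 1/4 × 117 + 5/12 × 13 = 9.25 + 9.4167 + 29.25 + 5.4167 = 53.3333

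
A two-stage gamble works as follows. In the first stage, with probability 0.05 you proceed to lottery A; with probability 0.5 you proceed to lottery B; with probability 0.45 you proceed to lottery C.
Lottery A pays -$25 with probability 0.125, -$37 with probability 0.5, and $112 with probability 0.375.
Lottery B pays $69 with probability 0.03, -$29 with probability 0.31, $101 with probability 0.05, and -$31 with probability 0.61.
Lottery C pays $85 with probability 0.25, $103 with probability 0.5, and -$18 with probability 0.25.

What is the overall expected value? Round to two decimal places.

$21.34

EV(A) = 0.125 × (-25) + 0.5 × (-37) + 0.375 × 112 = -3.125 − 18.5 + 42 = 20.375
EV(B) = 0.03 × 69 + 0.31 × (-29) + 0.05 × 101 + 0.61 × (-31) = 2.07 − 8.99 + 5.05 − 18.91 = -20.78
EV(C) = 0.25 × 85 + 0.5 × 103 + 0.25 × (-18) = 21.25 + 51.5 − 4.5 = 68.25
Overall = 0.05 × 20.375 + 0.5 × (-20.78) + 0.45 × 68.25 = 1.01875 − 10.39 + 30.7125 = 21.34125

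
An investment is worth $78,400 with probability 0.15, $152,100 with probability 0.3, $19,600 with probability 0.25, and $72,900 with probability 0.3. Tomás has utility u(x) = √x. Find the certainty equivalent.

E[u] = 0.15·√78400 + 0.3·√152100 + 0.25·√19600 + 0.3·√72900 = 0.15·280 + 0.3·390 + 0.25·140 + 0.3·270 = 275
CE = (275)² = 75625

$75,625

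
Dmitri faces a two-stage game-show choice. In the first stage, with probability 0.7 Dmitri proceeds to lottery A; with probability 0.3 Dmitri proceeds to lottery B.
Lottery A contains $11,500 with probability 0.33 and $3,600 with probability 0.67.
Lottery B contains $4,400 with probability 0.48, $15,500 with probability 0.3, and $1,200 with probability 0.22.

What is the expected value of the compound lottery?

$6,452.70

EV(A) = 0.33 × 11500 + 0.67 × 3600 = 3795 + 2412 = 6207
EV(B) = 0.48 × 4400 + 0.3 × 15500 + 0.22 × 1200 = 2112 + 4650 + 264 = 7026
Overall = 0.7 × 6207 + 0.3 × 7026 = 4344.9 + 2107.8 = 6452.7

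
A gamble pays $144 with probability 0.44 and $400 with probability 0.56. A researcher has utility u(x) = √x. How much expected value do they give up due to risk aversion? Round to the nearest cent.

$15.77

E[u] = 0.44·√144 + 0.56·√400 = 0.44·12 + 0.56·20 = 16.48
CE = (16.48)² = 271.5904
Risk premium = EV − CE = 287.36 − 271.5904 = 15.7696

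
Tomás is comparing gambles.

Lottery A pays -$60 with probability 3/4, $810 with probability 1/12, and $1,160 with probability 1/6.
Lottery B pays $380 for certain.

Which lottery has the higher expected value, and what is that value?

Lottery B ($380)

Lottery A = 3/4 × (-60) + 1/12 × 810 + 1/6 × 1160 = -45 + 67.5 + 193.3333 = 215.8333
Lottery B: 380 (certain)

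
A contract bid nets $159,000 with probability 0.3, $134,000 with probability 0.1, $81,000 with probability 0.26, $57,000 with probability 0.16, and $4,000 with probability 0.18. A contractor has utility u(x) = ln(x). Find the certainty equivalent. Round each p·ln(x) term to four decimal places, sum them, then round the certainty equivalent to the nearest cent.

E[u] = 0.3·ln(159000) + 0.1·ln(134000) + 0.26·ln(81000) + 0.16·ln(57000) + 0.18·ln(4000) = 3.5930 + 1.1806 + 2.9386 + 1.7521 + 1.4929 = 10.9572
CE = e^10.9572 ≈ 57365.59

$57,365.59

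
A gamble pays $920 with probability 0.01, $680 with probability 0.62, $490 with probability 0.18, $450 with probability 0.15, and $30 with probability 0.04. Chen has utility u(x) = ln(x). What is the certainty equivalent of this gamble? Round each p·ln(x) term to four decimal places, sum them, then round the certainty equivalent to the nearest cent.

$533.42

E[u] = 0.01·ln(920) + 0.62·ln(680) + 0.18·ln(490) + 0.15·ln(450) + 0.04·ln(30) = 0.0682 + 4.0437 + 1.1150 + 0.9164 + 0.1360 = 6.2793
CE = e^6.2793 ≈ 533.42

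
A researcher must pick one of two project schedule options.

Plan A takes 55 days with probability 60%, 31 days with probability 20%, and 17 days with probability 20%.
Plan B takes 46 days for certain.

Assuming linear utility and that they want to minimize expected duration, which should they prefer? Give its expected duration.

Plan A = 0.6 × 55 + 0.2 × 31 + 0.2 × 17 = 33 + 6.2 + 3.4 = 42.6
Plan B: 46 (certain)

Plan A (42.6 days)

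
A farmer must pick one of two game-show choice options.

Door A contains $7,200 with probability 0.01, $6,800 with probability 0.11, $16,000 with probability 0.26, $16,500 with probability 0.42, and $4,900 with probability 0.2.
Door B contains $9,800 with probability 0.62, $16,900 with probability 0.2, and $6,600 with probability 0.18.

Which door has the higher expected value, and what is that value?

Door A ($12,890)

Door A = 0.01 × 7200 + 0.11 × 6800 + 0.26 × 16000 + 0.42 × 16500 + 0.2 × 4900 = 72 + 748 + 4160 + 6930 + 980 = 12890
Door B = 0.62 × 9800 + 0.2 × 16900 + 0.18 × 6600 = 6076 + 3380 + 1188 = 10644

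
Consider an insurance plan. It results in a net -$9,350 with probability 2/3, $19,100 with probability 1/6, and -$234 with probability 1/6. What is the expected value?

EV = 2/3 × (-9350) + 1/6 × 19100 + 1/6 × (-234) = -6233.3333 + 3183.3333 − 39 = -3089

-$3,089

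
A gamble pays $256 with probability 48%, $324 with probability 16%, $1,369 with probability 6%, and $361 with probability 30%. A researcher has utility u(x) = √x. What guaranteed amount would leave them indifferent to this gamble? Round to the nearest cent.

$341.51

E[u] = 0.48·√256 + 0.16·√324 + 0.06·√1369 + 0.3·√361 = 0.48·16 + 0.16·18 + 0.06·37 + 0.3·19 = 18.48
CE = (18.48)² = 341.5104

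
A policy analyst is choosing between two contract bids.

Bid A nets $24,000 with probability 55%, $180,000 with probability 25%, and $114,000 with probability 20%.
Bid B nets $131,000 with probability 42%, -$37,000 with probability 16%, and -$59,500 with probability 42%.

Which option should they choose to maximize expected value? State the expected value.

Bid A = 0.55 × 24000 + 0.25 × 180000 + 0.2 × 114000 = 13200 + 45000 + 22800 = 81000
Bid B = 0.42 × 131000 + 0.16 × (-37000) + 0.42 × (-59500) = 55020 − 5920 − 24990 = 24110

Bid A ($81,000)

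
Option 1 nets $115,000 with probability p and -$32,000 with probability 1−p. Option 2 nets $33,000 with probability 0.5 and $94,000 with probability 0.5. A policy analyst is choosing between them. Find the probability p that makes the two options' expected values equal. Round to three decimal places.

EV(Option 2) = 0.5 × 33000 + 0.5 × 94000 = 16500 + 47000 = 63500
p·115000 + (1−p)·(-32000) = 63500
147000p − 32000 = 63500
p = (63500 + 32000) / 147000

p = 0.650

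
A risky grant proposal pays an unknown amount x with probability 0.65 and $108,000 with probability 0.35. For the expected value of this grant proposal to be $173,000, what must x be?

0.65·x + 0.35·108000 = 173000
0.65·x = 173000 − 37800 = 135200
x = 135200 / 0.65 = 208000

x = $208,000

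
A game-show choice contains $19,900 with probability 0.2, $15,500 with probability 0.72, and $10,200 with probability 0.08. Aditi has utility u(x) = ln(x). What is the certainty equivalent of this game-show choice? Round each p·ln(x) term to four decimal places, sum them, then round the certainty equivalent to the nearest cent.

$15,757.95

E[u] = 0.2·ln(19900) + 0.72·ln(15500) + 0.08·ln(10200) = 1.9797 + 6.9470 + 0.7384 = 9.6651
CE = e^9.6651 ≈ 15757.95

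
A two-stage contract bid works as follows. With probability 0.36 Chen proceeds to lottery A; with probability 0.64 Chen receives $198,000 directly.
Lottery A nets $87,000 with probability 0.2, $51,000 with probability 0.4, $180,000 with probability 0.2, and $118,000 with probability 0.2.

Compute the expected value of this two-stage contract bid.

$161,784

EV(A) = 0.2 × 87000 + 0.4 × 51000 + 0.2 × 180000 + 0.2 × 118000 = 17400 + 20400 + 36000 + 23600 = 97400
Branch B: 198000 (certain)
Overall = 0.36 × 97400 + 0.64 × 198000 = 35064 + 126720 = 161784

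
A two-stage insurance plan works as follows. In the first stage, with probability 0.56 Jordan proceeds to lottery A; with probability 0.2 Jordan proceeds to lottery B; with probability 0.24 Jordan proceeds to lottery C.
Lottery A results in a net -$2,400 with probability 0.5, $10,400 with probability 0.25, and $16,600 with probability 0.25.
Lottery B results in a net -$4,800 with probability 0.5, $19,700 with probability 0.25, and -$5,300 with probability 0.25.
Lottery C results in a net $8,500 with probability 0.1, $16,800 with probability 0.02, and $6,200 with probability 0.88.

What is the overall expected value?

EV(A) = 0.5 × (-2400) + 0.25 × 10400 + 0.25 × 16600 = -1200 + 2600 + 4150 = 5550
EV(B) = 0.5 × (-4800) + 0.25 × 19700 + 0.25 × (-5300) = -2400 + 4925 − 1325 = 1200
EV(C) = 0.1 × 8500 + 0.02 × 16800 + 0.88 × 6200 = 850 + 336 + 5456 = 6642
Overall = 0.56 × 5550 + 0.2 × 1200 + 0.24 × 6642 = 3108 + 240 + 1594.08 = 4942.08

$4,942.08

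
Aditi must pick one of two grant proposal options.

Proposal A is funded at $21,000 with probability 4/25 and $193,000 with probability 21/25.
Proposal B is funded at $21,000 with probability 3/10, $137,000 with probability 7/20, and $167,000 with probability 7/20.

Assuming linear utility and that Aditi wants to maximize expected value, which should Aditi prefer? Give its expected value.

Proposal A = 4/25 × 21000 + 21/25 × 193000 = 3360 + 162120 = 165480
Proposal B = 3/10 × 21000 + 7/20 × 137000 + 7/20 × 167000 = 6300 + 47950 + 58450 = 112700

Proposal A ($165,480)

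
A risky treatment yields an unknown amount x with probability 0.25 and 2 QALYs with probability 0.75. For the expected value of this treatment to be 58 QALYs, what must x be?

x = 226 QALYs

0.25·x + 0.75·2 = 58
0.25·x = 58 − 1.5 = 56.5
x = 56.5 / 0.25 = 226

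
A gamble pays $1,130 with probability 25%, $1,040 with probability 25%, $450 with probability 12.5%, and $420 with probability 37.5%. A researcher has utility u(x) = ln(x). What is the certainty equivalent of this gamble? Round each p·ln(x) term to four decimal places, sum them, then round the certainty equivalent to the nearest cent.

E[u] = 0.25·ln(1130) + 0.25·ln(1040) + 0.125·ln(450) + 0.375·ln(420) = 1.7575 + 1.7367 + 0.7637 + 2.2651 = 6.5230
CE = e^6.5230 ≈ 680.62

$680.62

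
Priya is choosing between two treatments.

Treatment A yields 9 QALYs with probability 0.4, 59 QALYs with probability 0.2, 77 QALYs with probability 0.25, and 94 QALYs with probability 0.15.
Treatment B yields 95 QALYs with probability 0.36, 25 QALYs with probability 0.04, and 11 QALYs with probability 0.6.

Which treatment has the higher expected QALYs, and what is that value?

Treatment A = 0.4 × 9 + 0.2 × 59 + 0.25 × 77 + 0.15 × 94 = 3.6 + 11.8 + 19.25 + 14.1 = 48.75
Treatment B = 0.36 × 95 + 0.04 × 25 + 0.6 × 11 = 34.2 + 1 + 6.6 = 41.8

Treatment A (48.75 QALYs)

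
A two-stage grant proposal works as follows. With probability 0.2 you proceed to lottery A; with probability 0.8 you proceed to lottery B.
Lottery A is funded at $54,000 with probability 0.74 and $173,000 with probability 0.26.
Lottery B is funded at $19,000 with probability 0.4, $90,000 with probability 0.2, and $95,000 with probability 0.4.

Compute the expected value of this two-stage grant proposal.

EV(A) = 0.74 × 54000 + 0.26 × 173000 = 39960 + 44980 = 84940
EV(B) = 0.4 × 19000 + 0.2 × 90000 + 0.4 × 95000 = 7600 + 18000 + 38000 = 63600
Overall = 0.2 × 84940 + 0.8 × 63600 = 16988 + 50880 = 67868

$67,868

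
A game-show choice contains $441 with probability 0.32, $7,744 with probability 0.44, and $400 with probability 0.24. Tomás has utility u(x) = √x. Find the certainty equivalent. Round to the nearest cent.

E[u] = 0.32·√441 + 0.44·√7744 + 0.24·√400 = 0.32·21 + 0.44·88 + 0.24·20 = 50.24
CE = (50.24)² = 2524.0576

$2,524.06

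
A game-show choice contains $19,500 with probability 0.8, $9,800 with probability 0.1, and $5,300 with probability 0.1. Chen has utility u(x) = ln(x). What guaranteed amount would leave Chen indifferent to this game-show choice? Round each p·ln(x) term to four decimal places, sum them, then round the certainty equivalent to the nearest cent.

E[u] = 0.8·ln(19500) + 0.1·ln(9800) + 0.1·ln(5300) = 7.9025 + 0.9190 + 0.8575 = 9.6790
CE = e^9.6790 ≈ 15978.51

$15,978.51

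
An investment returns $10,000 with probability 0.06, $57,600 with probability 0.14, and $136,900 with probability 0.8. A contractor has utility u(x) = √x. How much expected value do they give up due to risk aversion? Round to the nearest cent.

E[u] = 0.06·√10000 + 0.14·√57600 + 0.8·√136900 = 0.06·100 + 0.14·240 + 0.8·370 = 335.6
CE = (335.6)² = 112627.36
Risk premium = EV − CE = 118184 − 112627.36 = 5556.64

$5,556.64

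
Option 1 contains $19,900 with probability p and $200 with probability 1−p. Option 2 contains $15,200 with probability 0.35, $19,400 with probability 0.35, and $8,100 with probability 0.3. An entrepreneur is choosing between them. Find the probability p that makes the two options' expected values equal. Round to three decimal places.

EV(Option 2) = 0.35 × 15200 + 0.35 × 19400 + 0.3 × 8100 = 5320 + 6790 + 2430 = 14540
p·19900 + (1−p)·200 = 14540
19700p + 200 = 14540
p = (14540 − 200) / 19700

p = 0.728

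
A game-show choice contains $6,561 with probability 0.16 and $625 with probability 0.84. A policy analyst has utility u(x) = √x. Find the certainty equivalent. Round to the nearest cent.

$1,153.28

E[u] = 0.16·√6561 + 0.84·√625 = 0.16·81 + 0.84·25 = 33.96
CE = (33.96)² = 1153.2816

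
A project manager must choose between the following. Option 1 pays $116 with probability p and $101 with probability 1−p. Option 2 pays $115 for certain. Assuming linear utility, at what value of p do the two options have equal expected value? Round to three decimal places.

p·116 + (1−p)·101 = 115
15p + 101 = 115
p = (115 − 101) / 15

p = 0.933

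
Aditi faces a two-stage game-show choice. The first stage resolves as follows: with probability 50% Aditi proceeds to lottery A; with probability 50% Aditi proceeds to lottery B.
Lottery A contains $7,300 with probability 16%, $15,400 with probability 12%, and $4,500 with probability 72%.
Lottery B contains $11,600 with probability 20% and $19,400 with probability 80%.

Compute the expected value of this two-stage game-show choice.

EV(A) = 0.16 × 7300 + 0.12 × 15400 + 0.72 × 4500 = 1168 + 1848 + 3240 = 6256
EV(B) = 0.2 × 11600 + 0.8 × 19400 = 2320 + 15520 = 17840
Overall = 0.5 × 6256 + 0.5 × 17840 = 3128 + 8920 = 12048

$12,048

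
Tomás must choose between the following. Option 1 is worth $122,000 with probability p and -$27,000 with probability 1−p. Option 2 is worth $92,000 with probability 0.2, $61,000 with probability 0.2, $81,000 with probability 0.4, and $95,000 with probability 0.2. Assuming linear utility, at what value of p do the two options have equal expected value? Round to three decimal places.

p = 0.732

EV(Option 2) = 0.2 × 92000 + 0.2 × 61000 + 0.4 × 81000 + 0.2 × 95000 = 18400 + 12200 + 32400 + 19000 = 82000
p·122000 + (1−p)·(-27000) = 82000
149000p − 27000 = 82000
p = (82000 + 27000) / 149000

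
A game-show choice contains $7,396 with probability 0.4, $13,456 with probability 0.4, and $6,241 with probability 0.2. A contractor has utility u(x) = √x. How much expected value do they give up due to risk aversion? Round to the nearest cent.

E[u] = 0.4·√7396 + 0.4·√13456 + 0.2·√6241 = 0.4·86 + 0.4·116 + 0.2·79 = 96.6
CE = (96.6)² = 9331.56
Risk premium = EV − CE = 9589 − 9331.56 = 257.44

$257.44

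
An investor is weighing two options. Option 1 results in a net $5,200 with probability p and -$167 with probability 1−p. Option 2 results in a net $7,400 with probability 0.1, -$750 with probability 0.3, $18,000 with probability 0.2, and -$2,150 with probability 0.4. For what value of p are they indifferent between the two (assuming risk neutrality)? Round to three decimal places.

p = 0.638

EV(Option 2) = 0.1 × 7400 + 0.3 × (-750) + 0.2 × 18000 + 0.4 × (-2150) = 740 − 225 + 3600 − 860 = 3255
p·5200 + (1−p)·(-167) = 3255
5367p − 167 = 3255
p = (3255 + 167) / 5367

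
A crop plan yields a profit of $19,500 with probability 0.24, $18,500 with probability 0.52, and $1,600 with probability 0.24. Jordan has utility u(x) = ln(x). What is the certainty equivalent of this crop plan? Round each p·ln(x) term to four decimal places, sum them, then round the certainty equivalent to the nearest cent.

E[u] = 0.24·ln(19500) + 0.52·ln(18500) + 0.24·ln(1600) = 2.3708 + 5.1093 + 1.7707 = 9.2508
CE = e^9.2508 ≈ 10412.89

$10,412.89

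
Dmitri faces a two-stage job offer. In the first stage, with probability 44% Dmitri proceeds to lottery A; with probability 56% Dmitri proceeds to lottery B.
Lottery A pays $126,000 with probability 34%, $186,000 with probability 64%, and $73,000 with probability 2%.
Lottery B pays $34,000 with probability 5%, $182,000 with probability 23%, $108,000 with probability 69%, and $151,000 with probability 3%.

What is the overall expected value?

EV(A) = 0.34 × 126000 + 0.64 × 186000 + 0.02 × 73000 = 42840 + 119040 + 1460 = 163340
EV(B) = 0.05 × 34000 + 0.23 × 182000 + 0.69 × 108000 + 0.03 × 151000 = 1700 + 41860 + 74520 + 4530 = 122610
Overall = 0.44 × 163340 + 0.56 × 122610 = 71869.6 + 68661.6 = 140531.2

$140,531.20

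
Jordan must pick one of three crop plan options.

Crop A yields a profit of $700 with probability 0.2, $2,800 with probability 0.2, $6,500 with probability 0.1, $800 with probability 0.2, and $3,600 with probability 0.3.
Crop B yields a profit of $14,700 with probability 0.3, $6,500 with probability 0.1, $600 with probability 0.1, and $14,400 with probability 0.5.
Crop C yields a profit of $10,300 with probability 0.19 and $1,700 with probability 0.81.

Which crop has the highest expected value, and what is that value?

Crop B ($12,320)

Crop A = 0.2 × 700 + 0.2 × 2800 + 0.1 × 6500 + 0.2 × 800 + 0.3 × 3600 = 140 + 560 + 650 + 160 + 1080 = 2590
Crop B = 0.3 × 14700 + 0.1 × 6500 + 0.1 × 600 + 0.5 × 14400 = 4410 + 650 + 60 + 7200 = 12320
Crop C = 0.19 × 10300 + 0.81 × 1700 = 1957 + 1377 = 3334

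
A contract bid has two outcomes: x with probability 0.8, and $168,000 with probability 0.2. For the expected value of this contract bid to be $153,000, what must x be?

x = $149,250

0.8·x + 0.2·168000 = 153000
0.8·x = 153000 − 33600 = 119400
x = 119400 / 0.8 = 149250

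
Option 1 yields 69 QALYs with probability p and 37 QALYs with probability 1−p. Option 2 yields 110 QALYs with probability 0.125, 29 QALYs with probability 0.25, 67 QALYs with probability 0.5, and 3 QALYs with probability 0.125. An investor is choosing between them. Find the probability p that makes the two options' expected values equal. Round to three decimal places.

p = 0.559

EV(Option 2) = 0.125 × 110 + 0.25 × 29 + 0.5 × 67 + 0.125 × 3 = 13.75 + 7.25 + 33.5 + 0.375 = 54.875
p·69 + (1−p)·37 = 54.875
32p + 37 = 54.875
p = (54.875 − 37) / 32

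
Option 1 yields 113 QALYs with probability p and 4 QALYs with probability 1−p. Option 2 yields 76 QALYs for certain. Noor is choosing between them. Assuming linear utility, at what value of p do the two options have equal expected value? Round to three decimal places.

p = 0.661

p·113 + (1−p)·4 = 76
109p + 4 = 76
p = (76 − 4) / 109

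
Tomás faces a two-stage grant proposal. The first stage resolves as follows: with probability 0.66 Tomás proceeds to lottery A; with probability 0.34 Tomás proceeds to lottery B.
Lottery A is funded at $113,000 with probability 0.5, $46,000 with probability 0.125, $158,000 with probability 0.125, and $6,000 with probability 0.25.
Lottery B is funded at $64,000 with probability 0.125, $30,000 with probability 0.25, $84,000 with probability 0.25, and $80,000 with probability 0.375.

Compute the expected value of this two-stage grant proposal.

$77,720

EV(A) = 0.5 × 113000 + 0.125 × 46000 + 0.125 × 158000 + 0.25 × 6000 = 56500 + 5750 + 19750 + 1500 = 83500
EV(B) = 0.125 × 64000 + 0.25 × 30000 + 0.25 × 84000 + 0.375 × 80000 = 8000 + 7500 + 21000 + 30000 = 66500
Overall = 0.66 × 83500 + 0.34 × 66500 = 55110 + 22610 = 77720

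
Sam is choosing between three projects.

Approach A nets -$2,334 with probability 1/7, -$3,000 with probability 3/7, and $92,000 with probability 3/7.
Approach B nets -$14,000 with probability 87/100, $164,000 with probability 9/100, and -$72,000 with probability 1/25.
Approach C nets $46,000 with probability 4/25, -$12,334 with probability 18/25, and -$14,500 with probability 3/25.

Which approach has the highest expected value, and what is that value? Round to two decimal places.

Approach A ($37,809.43)

Approach A = 1/7 × (-2334) + 3/7 × (-3000) + 3/7 × 92000 = -333.4286 − 1285.7143 + 39428.5714 = 37809.4286
Approach B = 87/100 × (-14000) + 9/100 × 164000 + 1/25 × (-72000) = -12180 + 14760 − 2880 = -300
Approach C = 4/25 × 46000 + 18/25 × (-12334) + 3/25 × (-14500) = 7360 − 8880.48 − 1740 = -3260.48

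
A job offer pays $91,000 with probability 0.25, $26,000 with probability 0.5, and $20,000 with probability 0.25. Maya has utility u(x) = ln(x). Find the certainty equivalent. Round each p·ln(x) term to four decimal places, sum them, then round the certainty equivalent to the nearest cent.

$33,306.24

E[u] = 0.25·ln(91000) + 0.5·ln(26000) + 0.25·ln(20000) = 2.8547 + 5.0829 + 2.4759 = 10.4135
CE = e^10.4135 ≈ 33306.24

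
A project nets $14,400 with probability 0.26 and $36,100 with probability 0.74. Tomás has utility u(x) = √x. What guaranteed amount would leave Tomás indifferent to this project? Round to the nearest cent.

$29,515.24

E[u] = 0.26·√14400 + 0.74·√36100 = 0.26·120 + 0.74·190 = 171.8
CE = (171.8)² = 29515.24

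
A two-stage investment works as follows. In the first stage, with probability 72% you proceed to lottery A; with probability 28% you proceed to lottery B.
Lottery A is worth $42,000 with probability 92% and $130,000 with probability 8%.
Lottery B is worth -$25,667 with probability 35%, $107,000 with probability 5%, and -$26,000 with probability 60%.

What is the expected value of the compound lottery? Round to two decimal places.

$29,923.43

EV(A) = 0.92 × 42000 + 0.08 × 130000 = 38640 + 10400 = 49040
EV(B) = 0.35 × (-25667) + 0.05 × 107000 + 0.6 × (-26000) = -8983.45 + 5350 − 15600 = -19233.45
Overall = 0.72 × 49040 + 0.28 × (-19233.45) = 35308.8 − 5385.366 = 29923.434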